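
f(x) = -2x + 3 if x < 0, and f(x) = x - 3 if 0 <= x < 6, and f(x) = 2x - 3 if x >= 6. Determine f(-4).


11


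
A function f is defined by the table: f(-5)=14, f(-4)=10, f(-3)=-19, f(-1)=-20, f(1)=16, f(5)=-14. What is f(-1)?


Reading from the table at x = -1

-20


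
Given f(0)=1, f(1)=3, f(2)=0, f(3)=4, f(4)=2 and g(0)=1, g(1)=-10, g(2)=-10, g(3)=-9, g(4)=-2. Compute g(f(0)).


f(0) = 1
g(1) = -10

-10


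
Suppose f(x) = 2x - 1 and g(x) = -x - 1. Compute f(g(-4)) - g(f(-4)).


-3


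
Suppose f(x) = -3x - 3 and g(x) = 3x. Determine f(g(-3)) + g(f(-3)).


f(g(-3)) = 24
g(f(-3)) = 18
Sum = 42

42


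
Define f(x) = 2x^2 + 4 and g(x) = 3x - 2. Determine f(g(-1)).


g(-1) = -5
f(-5) = 2*(-5)^2 + 4 = 54

54


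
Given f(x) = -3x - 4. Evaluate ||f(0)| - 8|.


f(0) = -4
|-4| = 4
|4 - 8| = 4

4


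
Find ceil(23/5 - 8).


23/5 = 4.6
4.6 - 8 = -3.4
ceil(-3.4) = -3

-3


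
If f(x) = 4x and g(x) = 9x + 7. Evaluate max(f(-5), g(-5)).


f(-5) = -20
g(-5) = -38
max = -20

-20


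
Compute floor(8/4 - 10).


8/4 = 2
2 - 10 = -8
floor(-8) = -8

-8


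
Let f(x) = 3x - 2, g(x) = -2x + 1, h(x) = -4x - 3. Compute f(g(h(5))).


h(5) = -23
g(-23) = 47
f(47) = 139

139


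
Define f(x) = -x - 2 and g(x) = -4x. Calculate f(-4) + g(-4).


f(-4) = 2
g(-4) = 16
Sum = 18

18


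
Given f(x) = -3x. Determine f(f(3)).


27


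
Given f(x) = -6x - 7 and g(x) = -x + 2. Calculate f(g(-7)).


g(-7) = 9
f(9) = -61

-61


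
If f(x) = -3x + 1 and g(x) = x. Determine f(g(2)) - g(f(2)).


f(g(2)) = -5
g(f(2)) = -5
Difference = 0

0


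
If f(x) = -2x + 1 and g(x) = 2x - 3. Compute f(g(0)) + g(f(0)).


6


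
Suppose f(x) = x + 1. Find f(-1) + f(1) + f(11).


f(-1) = 0
f(1) = 2
f(11) = 12
Sum = 14

14


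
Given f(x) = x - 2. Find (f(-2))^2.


f(-2) = -4
(-4)^2 = 16

16


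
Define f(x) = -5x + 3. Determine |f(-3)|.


f(-3) = 18
|18| = 18

18


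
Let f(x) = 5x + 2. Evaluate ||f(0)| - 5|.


f(0) = 2
|2| = 2
|2 - 5| = 3

3


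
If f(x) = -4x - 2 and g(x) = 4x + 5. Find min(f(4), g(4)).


f(4) = -18
g(4) = 21
min = -18

-18


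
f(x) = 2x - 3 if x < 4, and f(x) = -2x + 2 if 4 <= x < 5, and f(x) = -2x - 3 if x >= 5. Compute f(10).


10 satisfies x >= 5
f(10) = -23

-23


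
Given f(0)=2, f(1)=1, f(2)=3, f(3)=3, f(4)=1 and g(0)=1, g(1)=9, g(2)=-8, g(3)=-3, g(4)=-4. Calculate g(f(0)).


f(0) = 2
g(2) = -8

-8


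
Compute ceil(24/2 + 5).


24/2 = 12
12 + 5 = 17
ceil(17) = 17

17


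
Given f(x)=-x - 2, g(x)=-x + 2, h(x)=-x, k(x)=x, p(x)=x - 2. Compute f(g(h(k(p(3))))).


p(3) = 1
k(1) = 1
h(1) = -1
g(-1) = 3
f(3) = -5

-5


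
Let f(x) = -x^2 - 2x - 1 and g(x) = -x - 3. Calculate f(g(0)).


g(0) = -3
f(-3) = (-1)*(-3)^2 - 2*(-3) - 1 = -4

-4


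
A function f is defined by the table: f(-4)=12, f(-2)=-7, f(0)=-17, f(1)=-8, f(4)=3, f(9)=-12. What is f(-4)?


12


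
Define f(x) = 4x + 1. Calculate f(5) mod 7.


f(5) = 21
21 mod 7 = 0

0


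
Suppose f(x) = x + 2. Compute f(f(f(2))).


f(2) = 4
f(4) = 6
f(6) = 8

8


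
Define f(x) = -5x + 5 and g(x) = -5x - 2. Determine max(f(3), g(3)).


f(3) = -10
g(3) = -17
max = -10

-10


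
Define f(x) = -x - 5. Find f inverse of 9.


Solve -x - 5 = 9
x = (9 + 5) / (-1) = -14

-14


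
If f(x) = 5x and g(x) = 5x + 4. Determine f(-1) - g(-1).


f(-1) = -5
g(-1) = -1
Difference = -4

-4


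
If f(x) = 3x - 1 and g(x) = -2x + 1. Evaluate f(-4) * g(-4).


f(-4) = -13
g(-4) = 9
Product = -117

-117


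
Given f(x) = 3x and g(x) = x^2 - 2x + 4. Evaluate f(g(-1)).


g(-1) = 7
f(7) = 21

21


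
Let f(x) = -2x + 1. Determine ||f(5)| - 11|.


f(5) = -9
|-9| = 9
|9 - 11| = 2

2


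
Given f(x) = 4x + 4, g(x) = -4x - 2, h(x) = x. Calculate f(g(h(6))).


-100


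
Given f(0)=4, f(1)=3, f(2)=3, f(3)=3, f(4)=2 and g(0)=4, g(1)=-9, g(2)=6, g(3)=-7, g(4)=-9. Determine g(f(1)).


f(1) = 3
g(3) = -7

-7


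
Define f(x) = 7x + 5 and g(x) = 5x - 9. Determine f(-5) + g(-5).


f(-5) = -30
g(-5) = -34
Sum = -64

-64


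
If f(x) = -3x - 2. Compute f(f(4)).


40


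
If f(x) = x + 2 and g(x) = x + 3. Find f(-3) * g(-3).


f(-3) = -1
g(-3) = 0
Product = 0

0


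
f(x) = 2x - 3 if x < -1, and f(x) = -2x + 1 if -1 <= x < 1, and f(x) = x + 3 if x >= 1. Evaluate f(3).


3 satisfies x >= 1
f(3) = 6

6


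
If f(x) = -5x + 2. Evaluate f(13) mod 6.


f(13) = -63
-63 mod 6 = 3

3


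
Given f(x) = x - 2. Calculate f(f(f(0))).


f(0) = -2
f(-2) = -4
f(-4) = -6

-6


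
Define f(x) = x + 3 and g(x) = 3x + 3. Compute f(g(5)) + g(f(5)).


48


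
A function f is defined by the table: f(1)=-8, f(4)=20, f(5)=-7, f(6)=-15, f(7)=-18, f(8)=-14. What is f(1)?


Reading from the table at x = 1

-8


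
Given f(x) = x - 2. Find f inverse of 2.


Solve x - 2 = 2
x = (2 + 2) / 1 = 4

4


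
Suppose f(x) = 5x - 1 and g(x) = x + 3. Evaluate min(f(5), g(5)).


f(5) = 24
g(5) = 8
min = 8

8


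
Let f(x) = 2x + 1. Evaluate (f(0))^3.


f(0) = 1
(1)^3 = 1

1


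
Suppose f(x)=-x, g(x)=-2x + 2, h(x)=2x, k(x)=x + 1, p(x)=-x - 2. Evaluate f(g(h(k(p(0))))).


-6


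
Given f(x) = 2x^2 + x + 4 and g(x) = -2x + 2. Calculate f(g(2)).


10


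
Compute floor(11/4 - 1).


11/4 = 2.75
2.75 - 1 = 1.75
floor(1.75) = 1

1


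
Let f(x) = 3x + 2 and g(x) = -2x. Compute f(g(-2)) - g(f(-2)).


f(g(-2)) = 14
g(f(-2)) = 8
Difference = 6

6


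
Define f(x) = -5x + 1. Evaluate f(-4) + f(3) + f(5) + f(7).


f(-4) = 21
f(3) = -14
f(5) = -24
f(7) = -34
Sum = -51

-51


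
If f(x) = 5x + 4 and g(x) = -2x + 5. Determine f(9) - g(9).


62


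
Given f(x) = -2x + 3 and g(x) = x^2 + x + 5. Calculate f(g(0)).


g(0) = 5
f(5) = -7

-7


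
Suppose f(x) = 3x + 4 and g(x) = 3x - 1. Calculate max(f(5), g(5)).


f(5) = 19
g(5) = 14
max = 19

19


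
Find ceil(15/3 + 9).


15/3 = 5
5 + 9 = 14
ceil(14) = 14

14


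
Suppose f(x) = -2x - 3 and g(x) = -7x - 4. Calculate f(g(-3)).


g(-3) = 17
f(17) = -37

-37


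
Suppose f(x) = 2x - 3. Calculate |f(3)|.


3


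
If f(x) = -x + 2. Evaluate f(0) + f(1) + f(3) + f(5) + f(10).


-9


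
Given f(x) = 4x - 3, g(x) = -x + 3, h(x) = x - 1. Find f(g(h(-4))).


h(-4) = -5
g(-5) = 8
f(8) = 29

29


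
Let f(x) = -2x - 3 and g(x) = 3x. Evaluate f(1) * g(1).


f(1) = -5
g(1) = 3
Product = -15

-15


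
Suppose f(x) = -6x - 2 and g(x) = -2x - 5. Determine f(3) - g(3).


f(3) = -20
g(3) = -11
Difference = -9

-9


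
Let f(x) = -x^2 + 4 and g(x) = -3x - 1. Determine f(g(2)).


-45


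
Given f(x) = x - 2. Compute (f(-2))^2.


f(-2) = -4
(-4)^2 = 16

16


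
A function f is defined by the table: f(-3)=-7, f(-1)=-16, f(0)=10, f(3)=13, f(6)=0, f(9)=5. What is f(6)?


Reading from the table at x = 6

0


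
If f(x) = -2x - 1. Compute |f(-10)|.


f(-10) = 19
|19| = 19

19


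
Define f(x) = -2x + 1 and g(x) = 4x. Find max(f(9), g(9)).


f(9) = -17
g(9) = 36
max = 36

36


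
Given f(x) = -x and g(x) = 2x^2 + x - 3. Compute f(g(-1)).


g(-1) = -2
f(-2) = 2

2


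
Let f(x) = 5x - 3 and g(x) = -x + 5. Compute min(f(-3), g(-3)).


-18


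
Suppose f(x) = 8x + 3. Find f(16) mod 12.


f(16) = 131
131 mod 12 = 11

11


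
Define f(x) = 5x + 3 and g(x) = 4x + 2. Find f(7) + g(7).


f(7) = 38
g(7) = 30
Sum = 68

68


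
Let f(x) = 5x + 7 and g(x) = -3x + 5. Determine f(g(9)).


-103


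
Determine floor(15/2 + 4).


15/2 = 7.5
7.5 + 4 = 11.5
floor(11.5) = 11

11


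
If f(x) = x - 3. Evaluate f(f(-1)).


f(-1) = -4
f(-4) = -7

-7


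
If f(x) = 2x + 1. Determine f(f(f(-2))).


f(-2) = -3
f(-3) = -5
f(-5) = -9

-9


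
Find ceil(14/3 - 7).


14/3 = 4.6667
4.6667 - 7 = -2.3333
ceil(-2.3333) = -2

-2


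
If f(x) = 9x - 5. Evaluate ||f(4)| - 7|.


f(4) = 31
|31| = 31
|31 - 7| = 24

24


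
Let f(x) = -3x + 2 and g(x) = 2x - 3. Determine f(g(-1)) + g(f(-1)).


24


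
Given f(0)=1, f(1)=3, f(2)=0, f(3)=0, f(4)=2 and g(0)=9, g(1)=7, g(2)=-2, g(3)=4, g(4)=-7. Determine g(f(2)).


9


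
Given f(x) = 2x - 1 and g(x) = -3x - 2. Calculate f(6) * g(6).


-220


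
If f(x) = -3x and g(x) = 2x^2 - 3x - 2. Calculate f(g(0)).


6


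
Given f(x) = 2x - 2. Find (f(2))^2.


f(2) = 2
(2)^2 = 4

4


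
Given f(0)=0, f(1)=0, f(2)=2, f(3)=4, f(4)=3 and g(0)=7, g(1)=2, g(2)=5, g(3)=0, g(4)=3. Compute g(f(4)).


f(4) = 3
g(3) = 0

0


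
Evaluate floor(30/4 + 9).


30/4 = 7.5
7.5 + 9 = 16.5
floor(16.5) = 16

16


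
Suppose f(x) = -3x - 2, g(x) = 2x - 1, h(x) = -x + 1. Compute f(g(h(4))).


h(4) = -3
g(-3) = -7
f(-7) = 19

19


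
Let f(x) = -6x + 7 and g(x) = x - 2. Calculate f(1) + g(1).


f(1) = 1
g(1) = -1
Sum = 0

0


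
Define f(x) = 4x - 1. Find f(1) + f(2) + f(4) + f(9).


f(1) = 3
f(2) = 7
f(4) = 15
f(9) = 35
Sum = 60

60


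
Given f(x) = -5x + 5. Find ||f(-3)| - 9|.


f(-3) = 20
|20| = 20
|20 - 9| = 11

11


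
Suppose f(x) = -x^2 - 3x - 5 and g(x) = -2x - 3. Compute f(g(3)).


-59


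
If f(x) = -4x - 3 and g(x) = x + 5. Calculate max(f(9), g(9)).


14


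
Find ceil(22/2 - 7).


22/2 = 11
11 - 7 = 4
ceil(4) = 4

4


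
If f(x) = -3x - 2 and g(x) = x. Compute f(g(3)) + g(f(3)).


f(g(3)) = -11
g(f(3)) = -11
Sum = -22

-22


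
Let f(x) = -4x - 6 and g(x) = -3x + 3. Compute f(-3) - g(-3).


f(-3) = 6
g(-3) = 12
Difference = -6

-6


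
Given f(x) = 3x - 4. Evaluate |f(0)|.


f(0) = -4
|-4| = 4

4


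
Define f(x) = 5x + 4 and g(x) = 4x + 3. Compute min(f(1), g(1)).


f(1) = 9
g(1) = 7
min = 7

7


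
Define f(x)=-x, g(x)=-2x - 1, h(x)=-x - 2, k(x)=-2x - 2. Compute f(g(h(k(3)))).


k(3) = -8
h(-8) = 6
g(6) = -13
f(-13) = 13

13


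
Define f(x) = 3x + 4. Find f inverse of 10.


2


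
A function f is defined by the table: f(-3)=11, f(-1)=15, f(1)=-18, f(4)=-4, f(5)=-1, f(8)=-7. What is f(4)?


Reading from the table at x = 4

-4


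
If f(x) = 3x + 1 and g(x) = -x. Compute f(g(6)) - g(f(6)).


f(g(6)) = -17
g(f(6)) = -19
Difference = 2

2


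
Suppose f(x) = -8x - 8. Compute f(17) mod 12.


0


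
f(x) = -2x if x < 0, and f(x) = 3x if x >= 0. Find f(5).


15


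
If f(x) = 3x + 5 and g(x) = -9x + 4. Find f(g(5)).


g(5) = -41
f(-41) = -118

-118


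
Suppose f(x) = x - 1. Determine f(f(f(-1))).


f(-1) = -2
f(-2) = -3
f(-3) = -4

-4


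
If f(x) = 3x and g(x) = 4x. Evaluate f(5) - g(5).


-5


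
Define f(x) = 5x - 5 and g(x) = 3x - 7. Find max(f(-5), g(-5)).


f(-5) = -30
g(-5) = -22
max = -22

-22


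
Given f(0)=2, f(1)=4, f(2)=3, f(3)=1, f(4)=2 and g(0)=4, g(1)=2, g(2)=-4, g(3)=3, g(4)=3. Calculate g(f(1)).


f(1) = 4
g(4) = 3

3


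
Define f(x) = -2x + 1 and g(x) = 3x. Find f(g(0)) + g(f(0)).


f(g(0)) = 1
g(f(0)) = 3
Sum = 4

4


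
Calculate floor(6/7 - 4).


6/7 = 0.8571
0.8571 - 4 = -3.1429
floor(-3.1429) = -4

-4


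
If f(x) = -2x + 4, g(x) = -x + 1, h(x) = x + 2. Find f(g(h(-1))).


h(-1) = 1
g(1) = 0
f(0) = 4

4


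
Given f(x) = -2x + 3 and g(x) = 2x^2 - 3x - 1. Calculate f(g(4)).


g(4) = 19
f(19) = -35

-35


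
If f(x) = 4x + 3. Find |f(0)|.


3


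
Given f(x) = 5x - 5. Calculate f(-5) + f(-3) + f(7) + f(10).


f(-5) = -30
f(-3) = -20
f(7) = 30
f(10) = 45
Sum = 25

25


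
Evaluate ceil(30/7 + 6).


30/7 = 4.2857
4.2857 + 6 = 10.2857
ceil(10.2857) = 11

11


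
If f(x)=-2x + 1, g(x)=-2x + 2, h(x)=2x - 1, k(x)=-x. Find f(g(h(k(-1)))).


1


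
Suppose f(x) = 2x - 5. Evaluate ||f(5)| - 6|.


f(5) = 5
|5| = 5
|5 - 6| = 1

1


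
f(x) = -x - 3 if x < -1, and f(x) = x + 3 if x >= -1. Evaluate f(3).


3 satisfies x >= -1
f(3) = 6

6


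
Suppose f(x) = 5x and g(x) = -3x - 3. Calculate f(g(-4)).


g(-4) = 9
f(9) = 45

45


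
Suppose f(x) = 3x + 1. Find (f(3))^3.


f(3) = 10
(10)^3 = 1000

1000


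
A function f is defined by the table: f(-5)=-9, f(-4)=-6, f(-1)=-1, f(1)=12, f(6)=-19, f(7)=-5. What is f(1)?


12


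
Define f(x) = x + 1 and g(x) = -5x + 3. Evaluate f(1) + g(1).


f(1) = 2
g(1) = -2
Sum = 0

0


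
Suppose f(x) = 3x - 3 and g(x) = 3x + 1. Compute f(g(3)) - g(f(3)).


f(g(3)) = 27
g(f(3)) = 19
Difference = 8

8


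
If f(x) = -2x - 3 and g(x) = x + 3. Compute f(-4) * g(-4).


f(-4) = 5
g(-4) = -1
Product = -5

-5


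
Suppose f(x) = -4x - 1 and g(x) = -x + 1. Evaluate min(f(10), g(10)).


f(10) = -41
g(10) = -9
min = -41

-41


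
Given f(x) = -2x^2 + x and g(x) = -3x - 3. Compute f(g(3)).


-300


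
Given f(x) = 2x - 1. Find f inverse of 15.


8


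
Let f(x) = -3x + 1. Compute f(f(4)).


f(4) = -11
f(-11) = 34

34


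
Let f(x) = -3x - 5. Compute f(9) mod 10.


f(9) = -32
-32 mod 10 = 8

8


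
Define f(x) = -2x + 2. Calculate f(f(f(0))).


f(0) = 2
f(2) = -2
f(-2) = 6

6


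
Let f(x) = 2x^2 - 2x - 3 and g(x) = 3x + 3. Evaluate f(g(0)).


g(0) = 3
f(3) = 2*(3)^2 - 2*(3) - 3 = 9

9


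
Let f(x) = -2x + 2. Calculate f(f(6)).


f(6) = -10
f(-10) = 22

22


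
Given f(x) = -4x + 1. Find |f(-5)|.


21


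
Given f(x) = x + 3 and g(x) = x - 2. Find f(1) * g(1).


f(1) = 4
g(1) = -1
Product = -4

-4


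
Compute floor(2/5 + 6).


2/5 = 0.4
0.4 + 6 = 6.4
floor(6.4) = 6

6


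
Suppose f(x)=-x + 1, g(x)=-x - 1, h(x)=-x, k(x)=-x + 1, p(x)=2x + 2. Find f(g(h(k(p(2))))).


p(2) = 6
k(6) = -5
h(-5) = 5
g(5) = -6
f(-6) = 7

7


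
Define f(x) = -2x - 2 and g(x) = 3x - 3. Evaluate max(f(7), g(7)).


f(7) = -16
g(7) = 18
max = 18

18


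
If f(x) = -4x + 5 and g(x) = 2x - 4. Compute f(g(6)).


g(6) = 8
f(8) = -27

-27


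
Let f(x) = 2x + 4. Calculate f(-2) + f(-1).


f(-2) = 0
f(-1) = 2
Sum = 2

2


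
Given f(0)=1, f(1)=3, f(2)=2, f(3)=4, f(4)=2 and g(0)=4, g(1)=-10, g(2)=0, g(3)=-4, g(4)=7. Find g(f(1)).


f(1) = 3
g(3) = -4

-4


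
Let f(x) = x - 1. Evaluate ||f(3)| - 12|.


10


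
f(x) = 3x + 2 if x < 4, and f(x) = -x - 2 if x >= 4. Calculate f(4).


4 satisfies x >= 4
f(4) = -6

-6


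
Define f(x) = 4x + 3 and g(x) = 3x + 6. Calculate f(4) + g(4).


f(4) = 19
g(4) = 18
Sum = 37

37


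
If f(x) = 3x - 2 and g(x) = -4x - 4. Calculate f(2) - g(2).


16


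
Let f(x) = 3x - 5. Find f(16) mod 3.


f(16) = 43
43 mod 3 = 1

1


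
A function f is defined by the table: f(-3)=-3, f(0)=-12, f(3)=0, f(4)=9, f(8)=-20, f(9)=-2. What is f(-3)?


Reading from the table at x = -3

-3


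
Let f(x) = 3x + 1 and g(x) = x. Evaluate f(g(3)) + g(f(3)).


f(g(3)) = 10
g(f(3)) = 10
Sum = 20

20


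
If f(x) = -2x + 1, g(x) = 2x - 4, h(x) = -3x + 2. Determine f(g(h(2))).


h(2) = -4
g(-4) = -12
f(-12) = 25

25


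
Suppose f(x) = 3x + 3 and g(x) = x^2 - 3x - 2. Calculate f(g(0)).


-3


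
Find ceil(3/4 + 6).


3/4 = 0.75
0.75 + 6 = 6.75
ceil(6.75) = 7

7


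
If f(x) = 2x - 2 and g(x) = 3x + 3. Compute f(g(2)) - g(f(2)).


f(g(2)) = 16
g(f(2)) = 9
Difference = 7

7


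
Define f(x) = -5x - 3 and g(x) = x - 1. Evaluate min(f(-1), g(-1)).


f(-1) = 2
g(-1) = -2
min = -2

-2


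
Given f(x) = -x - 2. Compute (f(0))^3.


f(0) = -2
(-2)^3 = -8

-8


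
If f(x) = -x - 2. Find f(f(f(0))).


f(0) = -2
f(-2) = 0
f(0) = -2

-2


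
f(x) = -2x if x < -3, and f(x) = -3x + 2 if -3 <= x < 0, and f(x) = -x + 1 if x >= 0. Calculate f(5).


5 satisfies x >= 0
f(5) = -4

-4


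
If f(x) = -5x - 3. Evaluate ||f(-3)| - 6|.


6


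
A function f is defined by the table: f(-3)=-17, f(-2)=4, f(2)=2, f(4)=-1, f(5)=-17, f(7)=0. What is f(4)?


Reading from the table at x = 4

-1


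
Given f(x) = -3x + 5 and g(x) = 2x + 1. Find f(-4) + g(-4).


f(-4) = 17
g(-4) = -7
Sum = 10

10


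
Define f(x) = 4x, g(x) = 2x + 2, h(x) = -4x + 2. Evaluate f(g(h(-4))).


h(-4) = 18
g(18) = 38
f(38) = 152

152


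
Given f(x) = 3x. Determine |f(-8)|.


f(-8) = -24
|-24| = 24

24


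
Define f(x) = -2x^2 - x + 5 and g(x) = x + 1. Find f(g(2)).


-16


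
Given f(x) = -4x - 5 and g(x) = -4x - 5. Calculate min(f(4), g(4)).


f(4) = -21
g(4) = -21
min = -21

-21


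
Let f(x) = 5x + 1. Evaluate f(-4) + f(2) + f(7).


f(-4) = -19
f(2) = 11
f(7) = 36
Sum = 28

28


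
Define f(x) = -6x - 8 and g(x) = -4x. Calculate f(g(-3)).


-80


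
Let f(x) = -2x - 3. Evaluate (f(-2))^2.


f(-2) = 1
(1)^2 = 1

1


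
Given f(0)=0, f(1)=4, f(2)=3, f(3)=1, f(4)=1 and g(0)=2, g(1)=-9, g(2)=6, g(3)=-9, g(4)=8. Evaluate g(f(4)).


f(4) = 1
g(1) = -9

-9


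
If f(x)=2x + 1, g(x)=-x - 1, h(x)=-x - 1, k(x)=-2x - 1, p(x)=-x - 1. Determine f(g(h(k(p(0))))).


p(0) = -1
k(-1) = 1
h(1) = -2
g(-2) = 1
f(1) = 3

3


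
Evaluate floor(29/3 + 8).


17


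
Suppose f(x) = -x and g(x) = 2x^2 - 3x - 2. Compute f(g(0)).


g(0) = -2
f(-2) = 2

2


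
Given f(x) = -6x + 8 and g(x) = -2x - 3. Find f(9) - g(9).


f(9) = -46
g(9) = -21
Difference = -25

-25


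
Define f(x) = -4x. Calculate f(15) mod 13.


5


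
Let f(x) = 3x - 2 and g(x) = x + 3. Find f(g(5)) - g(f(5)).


f(g(5)) = 22
g(f(5)) = 16
Difference = 6

6


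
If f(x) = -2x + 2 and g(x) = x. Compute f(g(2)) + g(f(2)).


f(g(2)) = -2
g(f(2)) = -2
Sum = -4

-4


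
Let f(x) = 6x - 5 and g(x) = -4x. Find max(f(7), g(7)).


37


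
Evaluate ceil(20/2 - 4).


20/2 = 10
10 - 4 = 6
ceil(6) = 6

6


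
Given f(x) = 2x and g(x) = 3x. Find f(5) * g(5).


f(5) = 10
g(5) = 15
Product = 150

150


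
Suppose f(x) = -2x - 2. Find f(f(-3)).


-10


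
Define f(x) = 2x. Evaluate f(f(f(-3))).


-24


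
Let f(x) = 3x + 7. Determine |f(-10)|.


f(-10) = -23
|-23| = 23

23


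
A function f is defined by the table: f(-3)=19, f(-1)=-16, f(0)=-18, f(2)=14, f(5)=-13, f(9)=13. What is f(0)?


Reading from the table at x = 0

-18


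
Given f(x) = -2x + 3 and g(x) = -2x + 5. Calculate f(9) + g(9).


f(9) = -15
g(9) = -13
Sum = -28

-28


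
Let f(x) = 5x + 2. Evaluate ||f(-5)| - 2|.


f(-5) = -23
|-23| = 23
|23 - 2| = 21

21


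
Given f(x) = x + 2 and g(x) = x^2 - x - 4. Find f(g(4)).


g(4) = 8
f(8) = 10

10


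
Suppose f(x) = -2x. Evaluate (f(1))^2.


4


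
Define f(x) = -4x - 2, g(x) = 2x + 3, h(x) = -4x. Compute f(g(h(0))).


h(0) = 0
g(0) = 3
f(3) = -14

-14


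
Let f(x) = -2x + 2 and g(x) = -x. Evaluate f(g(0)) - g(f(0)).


f(g(0)) = 2
g(f(0)) = -2
Difference = 4

4


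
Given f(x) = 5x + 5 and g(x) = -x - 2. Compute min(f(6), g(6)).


f(6) = 35
g(6) = -8
min = -8

-8


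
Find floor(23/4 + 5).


23/4 = 5.75
5.75 + 5 = 10.75
floor(10.75) = 10

10


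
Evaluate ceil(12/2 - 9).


12/2 = 6
6 - 9 = -3
ceil(-3) = -3

-3


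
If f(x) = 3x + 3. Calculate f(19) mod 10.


f(19) = 60
60 mod 10 = 0

0


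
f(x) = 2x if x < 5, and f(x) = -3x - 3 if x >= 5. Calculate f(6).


6 satisfies x >= 5
f(6) = -21

-21


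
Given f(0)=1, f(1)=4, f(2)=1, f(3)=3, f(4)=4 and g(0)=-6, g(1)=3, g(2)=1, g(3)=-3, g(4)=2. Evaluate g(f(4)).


2


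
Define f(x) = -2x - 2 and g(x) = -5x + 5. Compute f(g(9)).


g(9) = -40
f(-40) = 78

78


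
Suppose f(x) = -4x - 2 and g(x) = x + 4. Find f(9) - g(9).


f(9) = -38
g(9) = 13
Difference = -51

-51


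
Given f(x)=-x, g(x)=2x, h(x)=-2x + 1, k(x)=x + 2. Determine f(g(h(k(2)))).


14


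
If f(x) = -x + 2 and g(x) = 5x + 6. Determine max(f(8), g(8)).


f(8) = -6
g(8) = 46
max = 46

46


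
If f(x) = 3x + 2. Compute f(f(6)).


62


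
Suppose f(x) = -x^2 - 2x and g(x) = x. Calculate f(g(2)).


g(2) = 2
f(2) = (-1)*(2)^2 - 2*(2) = -8

-8


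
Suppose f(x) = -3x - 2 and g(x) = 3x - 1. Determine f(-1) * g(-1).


f(-1) = 1
g(-1) = -4
Product = -4

-4


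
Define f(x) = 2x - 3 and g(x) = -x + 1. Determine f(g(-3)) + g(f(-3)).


f(g(-3)) = 5
g(f(-3)) = 10
Sum = 15

15


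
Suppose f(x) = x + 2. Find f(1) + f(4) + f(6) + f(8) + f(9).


f(1) = 3
f(4) = 6
f(6) = 8
f(8) = 10
f(9) = 11
Sum = 38

38


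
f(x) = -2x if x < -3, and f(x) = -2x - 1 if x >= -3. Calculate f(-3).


5


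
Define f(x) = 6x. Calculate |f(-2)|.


12


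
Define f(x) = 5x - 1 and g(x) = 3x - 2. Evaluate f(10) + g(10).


f(10) = 49
g(10) = 28
Sum = 77

77


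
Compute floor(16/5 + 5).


16/5 = 3.2
3.2 + 5 = 8.2
floor(8.2) = 8

8


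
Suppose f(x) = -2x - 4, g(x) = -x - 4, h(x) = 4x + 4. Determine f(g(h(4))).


h(4) = 20
g(20) = -24
f(-24) = 44

44


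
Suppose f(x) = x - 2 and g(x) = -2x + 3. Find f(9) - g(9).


f(9) = 7
g(9) = -15
Difference = 22

22


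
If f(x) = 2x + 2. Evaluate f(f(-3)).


f(-3) = -4
f(-4) = -6

-6


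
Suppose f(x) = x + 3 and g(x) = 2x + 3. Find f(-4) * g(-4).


f(-4) = -1
g(-4) = -5
Product = 5

5


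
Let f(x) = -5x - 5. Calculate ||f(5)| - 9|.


f(5) = -30
|-30| = 30
|30 - 9| = 21

21


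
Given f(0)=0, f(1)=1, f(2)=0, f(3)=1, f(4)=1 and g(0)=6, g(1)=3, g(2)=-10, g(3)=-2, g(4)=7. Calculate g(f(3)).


f(3) = 1
g(1) = 3

3


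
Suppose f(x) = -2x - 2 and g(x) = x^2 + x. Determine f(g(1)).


g(1) = 2
f(2) = -6

-6


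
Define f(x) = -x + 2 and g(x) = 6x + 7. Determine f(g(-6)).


g(-6) = -29
f(-29) = 31

31


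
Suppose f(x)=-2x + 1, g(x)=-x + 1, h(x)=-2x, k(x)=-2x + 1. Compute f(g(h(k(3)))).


k(3) = -5
h(-5) = 10
g(10) = -9
f(-9) = 19

19


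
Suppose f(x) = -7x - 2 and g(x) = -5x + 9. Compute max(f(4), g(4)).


-11


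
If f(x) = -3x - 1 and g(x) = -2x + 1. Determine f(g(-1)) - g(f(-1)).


-7


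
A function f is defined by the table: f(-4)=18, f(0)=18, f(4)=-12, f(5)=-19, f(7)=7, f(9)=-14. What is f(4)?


Reading from the table at x = 4

-12


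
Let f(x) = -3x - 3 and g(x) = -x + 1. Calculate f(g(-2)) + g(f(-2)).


f(g(-2)) = -12
g(f(-2)) = -2
Sum = -14

-14


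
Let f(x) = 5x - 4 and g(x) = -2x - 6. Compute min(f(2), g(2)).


f(2) = 6
g(2) = -10
min = -10

-10


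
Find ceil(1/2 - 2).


1/2 = 0.5
0.5 - 2 = -1.5
ceil(-1.5) = -1

-1


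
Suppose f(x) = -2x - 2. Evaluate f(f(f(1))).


f(1) = -4
f(-4) = 6
f(6) = -14

-14


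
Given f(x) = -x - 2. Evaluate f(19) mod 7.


f(19) = -21
-21 mod 7 = 0

0


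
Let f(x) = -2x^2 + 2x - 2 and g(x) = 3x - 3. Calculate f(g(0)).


-26


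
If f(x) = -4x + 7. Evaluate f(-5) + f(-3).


46


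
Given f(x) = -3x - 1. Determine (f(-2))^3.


f(-2) = 5
(5)^3 = 125

125


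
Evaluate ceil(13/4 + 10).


14


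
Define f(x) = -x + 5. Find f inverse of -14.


Solve -x + 5 = -14
x = (-14 - 5) / (-1) = 19

19


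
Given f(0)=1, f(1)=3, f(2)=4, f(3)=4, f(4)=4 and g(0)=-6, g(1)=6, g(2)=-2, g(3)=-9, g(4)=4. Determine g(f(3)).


f(3) = 4
g(4) = 4

4


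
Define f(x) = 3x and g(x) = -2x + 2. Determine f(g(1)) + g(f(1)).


-4


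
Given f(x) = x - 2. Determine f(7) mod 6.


f(7) = 5
5 mod 6 = 5

5


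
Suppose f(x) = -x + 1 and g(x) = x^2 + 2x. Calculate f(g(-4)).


g(-4) = 8
f(8) = -7

-7


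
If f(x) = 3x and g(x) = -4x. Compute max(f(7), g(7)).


21


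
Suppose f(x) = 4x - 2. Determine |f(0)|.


2


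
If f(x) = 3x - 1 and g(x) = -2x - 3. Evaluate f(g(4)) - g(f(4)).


f(g(4)) = -34
g(f(4)) = -25
Difference = -9

-9


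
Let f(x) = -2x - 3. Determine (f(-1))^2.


1


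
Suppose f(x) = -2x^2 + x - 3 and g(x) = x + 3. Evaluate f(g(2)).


g(2) = 5
f(5) = (-2)*(5)^2 + 1*(5) - 3 = -48

-48


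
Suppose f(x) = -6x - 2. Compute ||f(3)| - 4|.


f(3) = -20
|-20| = 20
|20 - 4| = 16

16


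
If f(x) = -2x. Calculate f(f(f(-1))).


f(-1) = 2
f(2) = -4
f(-4) = 8

8


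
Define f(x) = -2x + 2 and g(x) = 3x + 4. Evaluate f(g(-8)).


g(-8) = -20
f(-20) = 42

42


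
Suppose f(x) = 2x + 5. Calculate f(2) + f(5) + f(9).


f(2) = 9
f(5) = 15
f(9) = 23
Sum = 47

47


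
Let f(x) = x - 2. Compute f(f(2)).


f(2) = 0
f(0) = -2

-2


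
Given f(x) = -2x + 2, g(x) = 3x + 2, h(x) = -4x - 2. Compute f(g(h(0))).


h(0) = -2
g(-2) = -4
f(-4) = 10

10


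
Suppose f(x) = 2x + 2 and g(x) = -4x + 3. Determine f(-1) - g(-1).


f(-1) = 0
g(-1) = 7
Difference = -7

-7


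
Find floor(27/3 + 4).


13


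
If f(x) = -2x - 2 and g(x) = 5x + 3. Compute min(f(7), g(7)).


f(7) = -16
g(7) = 38
min = -16

-16


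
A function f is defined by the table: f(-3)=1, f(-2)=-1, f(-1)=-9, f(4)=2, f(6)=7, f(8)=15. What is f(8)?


Reading from the table at x = 8

15


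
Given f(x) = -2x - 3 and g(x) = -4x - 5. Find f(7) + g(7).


f(7) = -17
g(7) = -33
Sum = -50

-50


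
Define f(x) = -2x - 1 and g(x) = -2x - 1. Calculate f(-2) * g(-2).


f(-2) = 3
g(-2) = 3
Product = 9

9


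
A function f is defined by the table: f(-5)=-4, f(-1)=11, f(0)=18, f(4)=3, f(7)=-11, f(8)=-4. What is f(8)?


Reading from the table at x = 8

-4


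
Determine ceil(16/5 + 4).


16/5 = 3.2
3.2 + 4 = 7.2
ceil(7.2) = 8

8


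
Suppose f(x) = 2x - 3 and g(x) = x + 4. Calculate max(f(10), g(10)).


f(10) = 17
g(10) = 14
max = 17

17


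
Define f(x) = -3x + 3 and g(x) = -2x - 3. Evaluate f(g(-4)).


g(-4) = 5
f(5) = -12

-12


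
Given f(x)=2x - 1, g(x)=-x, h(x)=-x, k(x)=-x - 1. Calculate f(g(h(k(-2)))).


1


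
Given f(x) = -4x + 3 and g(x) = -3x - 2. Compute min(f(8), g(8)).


f(8) = -29
g(8) = -26
min = -29

-29


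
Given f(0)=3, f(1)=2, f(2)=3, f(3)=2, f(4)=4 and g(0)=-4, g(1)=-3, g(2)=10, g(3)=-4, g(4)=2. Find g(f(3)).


f(3) = 2
g(2) = 10

10


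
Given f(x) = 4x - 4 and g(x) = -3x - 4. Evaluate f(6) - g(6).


42


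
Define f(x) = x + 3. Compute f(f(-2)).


f(-2) = 1
f(1) = 4

4


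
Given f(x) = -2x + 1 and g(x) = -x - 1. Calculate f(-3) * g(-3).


f(-3) = 7
g(-3) = 2
Product = 14

14


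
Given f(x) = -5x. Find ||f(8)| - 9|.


f(8) = -40
|-40| = 40
|40 - 9| = 31

31


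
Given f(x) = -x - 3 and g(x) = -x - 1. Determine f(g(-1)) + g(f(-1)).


f(g(-1)) = -3
g(f(-1)) = 1
Sum = -2

-2


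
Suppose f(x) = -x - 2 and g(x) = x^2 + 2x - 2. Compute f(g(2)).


g(2) = 6
f(6) = -8

-8


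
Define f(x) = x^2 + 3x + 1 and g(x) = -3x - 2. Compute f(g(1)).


11


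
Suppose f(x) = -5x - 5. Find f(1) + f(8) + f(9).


f(1) = -10
f(8) = -45
f(9) = -50
Sum = -105

-105


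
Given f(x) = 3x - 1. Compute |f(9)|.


f(9) = 26
|26| = 26

26


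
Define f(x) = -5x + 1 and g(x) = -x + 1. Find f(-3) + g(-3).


20


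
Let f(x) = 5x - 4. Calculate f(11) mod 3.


0


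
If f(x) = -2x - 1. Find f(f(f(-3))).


f(-3) = 5
f(5) = -11
f(-11) = 21

21


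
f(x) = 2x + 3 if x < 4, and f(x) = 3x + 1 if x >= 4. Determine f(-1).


-1 satisfies x < 4
f(-1) = 1

1


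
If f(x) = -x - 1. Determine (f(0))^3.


f(0) = -1
(-1)^3 = -1

-1


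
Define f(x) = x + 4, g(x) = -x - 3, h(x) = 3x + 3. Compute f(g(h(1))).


-5


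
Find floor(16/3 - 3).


16/3 = 5.3333
5.3333 - 3 = 2.3333
floor(2.3333) = 2

2


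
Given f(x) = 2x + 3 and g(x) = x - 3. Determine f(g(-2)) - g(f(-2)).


-3


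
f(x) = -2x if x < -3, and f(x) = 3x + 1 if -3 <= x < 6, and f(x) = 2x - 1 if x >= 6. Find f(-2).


-2 satisfies -3 <= x < 6
f(-2) = -5

-5


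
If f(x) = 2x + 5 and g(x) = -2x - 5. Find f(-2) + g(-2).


f(-2) = 1
g(-2) = -1
Sum = 0

0


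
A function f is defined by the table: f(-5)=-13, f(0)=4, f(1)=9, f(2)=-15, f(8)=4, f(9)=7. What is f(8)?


Reading from the table at x = 8

4


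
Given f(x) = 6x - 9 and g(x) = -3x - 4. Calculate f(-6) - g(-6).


f(-6) = -45
g(-6) = 14
Difference = -59

-59


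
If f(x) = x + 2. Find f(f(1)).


f(1) = 3
f(3) = 5

5


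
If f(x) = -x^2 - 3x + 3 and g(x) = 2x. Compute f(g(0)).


g(0) = 0
f(0) = (-1)*(0)^2 - 3*(0) + 3 = 3

3


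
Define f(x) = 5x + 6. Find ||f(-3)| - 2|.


f(-3) = -9
|-9| = 9
|9 - 2| = 7

7


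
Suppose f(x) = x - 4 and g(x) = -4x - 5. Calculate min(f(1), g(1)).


-9


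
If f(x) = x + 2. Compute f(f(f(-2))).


f(-2) = 0
f(0) = 2
f(2) = 4

4


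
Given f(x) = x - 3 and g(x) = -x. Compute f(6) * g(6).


-18


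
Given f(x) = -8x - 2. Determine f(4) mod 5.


f(4) = -34
-34 mod 5 = 1

1


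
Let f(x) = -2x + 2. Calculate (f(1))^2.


f(1) = 0
(0)^2 = 0

0


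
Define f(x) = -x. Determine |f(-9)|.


f(-9) = 9
|9| = 9

9


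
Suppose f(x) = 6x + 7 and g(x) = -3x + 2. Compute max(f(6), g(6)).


f(6) = 43
g(6) = -16
max = 43

43


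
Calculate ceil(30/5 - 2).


30/5 = 6
6 - 2 = 4
ceil(4) = 4

4


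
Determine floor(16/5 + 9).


16/5 = 3.2
3.2 + 9 = 12.2
floor(12.2) = 12

12


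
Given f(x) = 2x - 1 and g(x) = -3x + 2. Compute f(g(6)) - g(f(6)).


-2


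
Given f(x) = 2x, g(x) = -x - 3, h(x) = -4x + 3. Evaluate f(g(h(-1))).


h(-1) = 7
g(7) = -10
f(-10) = -20

-20


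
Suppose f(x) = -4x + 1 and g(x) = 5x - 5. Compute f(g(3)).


g(3) = 10
f(10) = -39

-39


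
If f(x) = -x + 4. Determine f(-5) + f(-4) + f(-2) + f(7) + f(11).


13


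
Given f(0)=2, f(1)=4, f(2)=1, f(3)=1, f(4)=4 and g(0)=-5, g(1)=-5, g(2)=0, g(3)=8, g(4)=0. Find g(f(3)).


-5


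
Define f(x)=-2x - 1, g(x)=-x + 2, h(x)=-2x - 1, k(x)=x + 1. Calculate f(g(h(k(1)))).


k(1) = 2
h(2) = -5
g(-5) = 7
f(7) = -15

-15


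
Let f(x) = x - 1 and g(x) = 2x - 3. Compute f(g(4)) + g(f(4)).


f(g(4)) = 4
g(f(4)) = 3
Sum = 7

7


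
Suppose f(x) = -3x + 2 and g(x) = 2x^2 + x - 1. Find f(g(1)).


g(1) = 2
f(2) = -4

-4


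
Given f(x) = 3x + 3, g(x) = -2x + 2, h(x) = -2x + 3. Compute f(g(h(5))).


h(5) = -7
g(-7) = 16
f(16) = 51

51


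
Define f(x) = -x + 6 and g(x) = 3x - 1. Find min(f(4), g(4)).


f(4) = 2
g(4) = 11
min = 2

2


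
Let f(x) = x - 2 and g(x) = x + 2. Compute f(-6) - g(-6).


f(-6) = -8
g(-6) = -4
Difference = -4

-4


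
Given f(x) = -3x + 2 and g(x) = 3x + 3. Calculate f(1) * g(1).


f(1) = -1
g(1) = 6
Product = -6

-6


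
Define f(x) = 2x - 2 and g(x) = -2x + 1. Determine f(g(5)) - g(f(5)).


-5


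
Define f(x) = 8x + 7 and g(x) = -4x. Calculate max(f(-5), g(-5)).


f(-5) = -33
g(-5) = 20
max = 20

20


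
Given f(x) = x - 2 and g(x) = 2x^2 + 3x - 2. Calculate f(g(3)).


g(3) = 25
f(25) = 23

23


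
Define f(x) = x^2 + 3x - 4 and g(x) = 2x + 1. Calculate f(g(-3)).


6


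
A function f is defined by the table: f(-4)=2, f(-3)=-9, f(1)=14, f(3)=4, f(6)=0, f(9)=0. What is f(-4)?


Reading from the table at x = -4

2


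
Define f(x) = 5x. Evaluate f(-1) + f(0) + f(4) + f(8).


f(-1) = -5
f(0) = 0
f(4) = 20
f(8) = 40
Sum = 55

55


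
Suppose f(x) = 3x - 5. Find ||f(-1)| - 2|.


f(-1) = -8
|-8| = 8
|8 - 2| = 6

6


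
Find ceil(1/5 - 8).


1/5 = 0.2
0.2 - 8 = -7.8
ceil(-7.8) = -7

-7


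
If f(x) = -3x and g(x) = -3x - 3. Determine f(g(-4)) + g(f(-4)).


f(g(-4)) = -27
g(f(-4)) = -39
Sum = -66

-66


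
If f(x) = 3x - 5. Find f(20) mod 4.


f(20) = 55
55 mod 4 = 3

3


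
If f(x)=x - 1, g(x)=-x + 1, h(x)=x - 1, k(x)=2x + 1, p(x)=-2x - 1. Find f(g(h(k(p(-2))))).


p(-2) = 3
k(3) = 7
h(7) = 6
g(6) = -5
f(-5) = -6

-6


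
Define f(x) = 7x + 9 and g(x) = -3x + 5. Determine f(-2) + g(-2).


f(-2) = -5
g(-2) = 11
Sum = 6

6


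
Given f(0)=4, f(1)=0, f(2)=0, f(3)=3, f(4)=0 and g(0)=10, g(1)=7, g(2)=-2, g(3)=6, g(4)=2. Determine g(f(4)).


f(4) = 0
g(0) = 10

10


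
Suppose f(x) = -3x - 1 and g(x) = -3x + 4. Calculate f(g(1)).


-4


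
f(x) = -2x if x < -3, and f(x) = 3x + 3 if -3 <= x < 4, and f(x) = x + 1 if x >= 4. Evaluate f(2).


2 satisfies -3 <= x < 4
f(2) = 9

9


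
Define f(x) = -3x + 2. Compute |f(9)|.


f(9) = -25
|-25| = 25

25


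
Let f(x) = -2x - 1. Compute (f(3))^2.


f(3) = -7
(-7)^2 = 49

49


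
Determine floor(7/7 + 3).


7/7 = 1
1 + 3 = 4
floor(4) = 4

4


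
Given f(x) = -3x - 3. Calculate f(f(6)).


f(6) = -21
f(-21) = 60

60


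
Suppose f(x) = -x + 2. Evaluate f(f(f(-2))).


f(-2) = 4
f(4) = -2
f(-2) = 4

4


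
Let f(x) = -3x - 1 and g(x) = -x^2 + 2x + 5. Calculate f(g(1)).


g(1) = 6
f(6) = -19

-19


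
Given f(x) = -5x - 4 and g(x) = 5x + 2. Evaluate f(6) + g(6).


-2


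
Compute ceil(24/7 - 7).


24/7 = 3.4286
3.4286 - 7 = -3.5714
ceil(-3.5714) = -3

-3


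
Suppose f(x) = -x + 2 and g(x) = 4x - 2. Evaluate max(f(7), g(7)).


26


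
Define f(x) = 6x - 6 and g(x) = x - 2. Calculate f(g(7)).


g(7) = 5
f(5) = 24

24


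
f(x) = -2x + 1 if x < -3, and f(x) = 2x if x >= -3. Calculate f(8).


8 satisfies x >= -3
f(8) = 16

16


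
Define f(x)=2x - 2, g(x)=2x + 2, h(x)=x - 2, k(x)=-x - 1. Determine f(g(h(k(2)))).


k(2) = -3
h(-3) = -5
g(-5) = -8
f(-8) = -18

-18


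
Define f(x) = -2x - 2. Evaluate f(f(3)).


f(3) = -8
f(-8) = 14

14


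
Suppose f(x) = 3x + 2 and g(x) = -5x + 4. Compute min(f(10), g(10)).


f(10) = 32
g(10) = -46
min = -46

-46


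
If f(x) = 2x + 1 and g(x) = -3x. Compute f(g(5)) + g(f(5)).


f(g(5)) = -29
g(f(5)) = -33
Sum = -62

-62


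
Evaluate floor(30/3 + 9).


30/3 = 10
10 + 9 = 19
floor(19) = 19

19


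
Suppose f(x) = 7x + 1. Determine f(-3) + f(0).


f(-3) = -20
f(0) = 1
Sum = -19

-19


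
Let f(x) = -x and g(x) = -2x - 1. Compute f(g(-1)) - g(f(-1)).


f(g(-1)) = -1
g(f(-1)) = -3
Difference = 2

2


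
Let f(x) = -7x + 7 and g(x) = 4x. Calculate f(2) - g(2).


f(2) = -7
g(2) = 8
Difference = -15

-15


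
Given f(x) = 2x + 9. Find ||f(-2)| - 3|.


f(-2) = 5
|5| = 5
|5 - 3| = 2

2


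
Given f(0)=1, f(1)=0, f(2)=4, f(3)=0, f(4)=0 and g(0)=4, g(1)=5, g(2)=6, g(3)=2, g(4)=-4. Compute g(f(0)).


f(0) = 1
g(1) = 5

5


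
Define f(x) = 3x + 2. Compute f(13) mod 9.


f(13) = 41
41 mod 9 = 5

5


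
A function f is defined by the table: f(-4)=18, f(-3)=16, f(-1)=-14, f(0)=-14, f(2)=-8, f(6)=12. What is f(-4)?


Reading from the table at x = -4

18


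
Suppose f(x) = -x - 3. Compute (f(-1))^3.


-8


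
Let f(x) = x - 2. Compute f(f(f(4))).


f(4) = 2
f(2) = 0
f(0) = -2

-2


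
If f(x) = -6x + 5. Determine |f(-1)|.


f(-1) = 11
|11| = 11

11


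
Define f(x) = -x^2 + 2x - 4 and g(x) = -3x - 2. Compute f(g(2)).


g(2) = -8
f(-8) = (-1)*(-8)^2 + 2*(-8) - 4 = -84

-84


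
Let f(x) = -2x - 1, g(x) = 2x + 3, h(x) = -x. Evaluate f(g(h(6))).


h(6) = -6
g(-6) = -9
f(-9) = 17

17


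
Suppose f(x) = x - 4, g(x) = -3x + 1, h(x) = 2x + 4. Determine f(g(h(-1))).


h(-1) = 2
g(2) = -5
f(-5) = -9

-9


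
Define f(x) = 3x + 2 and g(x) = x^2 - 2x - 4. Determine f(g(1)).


g(1) = -5
f(-5) = -13

-13


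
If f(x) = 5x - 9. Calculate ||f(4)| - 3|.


f(4) = 11
|11| = 11
|11 - 3| = 8

8


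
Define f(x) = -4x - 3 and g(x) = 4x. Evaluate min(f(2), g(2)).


f(2) = -11
g(2) = 8
min = -11

-11


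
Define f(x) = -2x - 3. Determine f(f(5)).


f(5) = -13
f(-13) = 23

23


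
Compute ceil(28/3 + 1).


28/3 = 9.3333
9.3333 + 1 = 10.3333
ceil(10.3333) = 11

11


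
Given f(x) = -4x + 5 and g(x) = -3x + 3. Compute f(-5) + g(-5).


43


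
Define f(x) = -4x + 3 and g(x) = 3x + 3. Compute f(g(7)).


g(7) = 24
f(24) = -93

-93


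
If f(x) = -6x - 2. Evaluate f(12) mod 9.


f(12) = -74
-74 mod 9 = 7

7


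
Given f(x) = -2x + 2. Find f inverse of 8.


Solve -2x + 2 = 8
x = (8 - 2) / (-2) = -3

-3


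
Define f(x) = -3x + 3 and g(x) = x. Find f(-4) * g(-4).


f(-4) = 15
g(-4) = -4
Product = -60

-60


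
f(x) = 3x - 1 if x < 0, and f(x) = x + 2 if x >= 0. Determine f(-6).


-6 satisfies x < 0
f(-6) = -19

-19


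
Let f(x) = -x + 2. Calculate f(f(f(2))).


f(2) = 0
f(0) = 2
f(2) = 0

0


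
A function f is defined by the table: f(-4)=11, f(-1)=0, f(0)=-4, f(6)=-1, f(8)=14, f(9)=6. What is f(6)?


Reading from the table at x = 6

-1


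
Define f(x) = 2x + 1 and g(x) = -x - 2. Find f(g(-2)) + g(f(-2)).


f(g(-2)) = 1
g(f(-2)) = 1
Sum = 2

2


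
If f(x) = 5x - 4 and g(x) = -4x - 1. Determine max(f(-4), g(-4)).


f(-4) = -24
g(-4) = 15
max = 15

15


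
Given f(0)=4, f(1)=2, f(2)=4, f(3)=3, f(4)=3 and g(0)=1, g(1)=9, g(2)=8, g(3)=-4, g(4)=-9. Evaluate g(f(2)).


f(2) = 4
g(4) = -9

-9


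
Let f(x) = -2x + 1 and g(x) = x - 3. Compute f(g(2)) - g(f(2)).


9


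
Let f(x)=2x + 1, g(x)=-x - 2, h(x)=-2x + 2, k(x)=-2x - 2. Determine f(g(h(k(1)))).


k(1) = -4
h(-4) = 10
g(10) = -12
f(-12) = -23

-23


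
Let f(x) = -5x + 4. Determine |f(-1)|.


f(-1) = 9
|9| = 9

9


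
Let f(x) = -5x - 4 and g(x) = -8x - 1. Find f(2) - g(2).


3


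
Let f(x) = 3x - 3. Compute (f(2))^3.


f(2) = 3
(3)^3 = 27

27


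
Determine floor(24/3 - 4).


4


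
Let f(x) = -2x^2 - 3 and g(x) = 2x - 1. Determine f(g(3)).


g(3) = 5
f(5) = (-2)*(5)^2 - 3 = -53

-53


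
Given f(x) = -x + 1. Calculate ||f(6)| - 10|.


f(6) = -5
|-5| = 5
|5 - 10| = 5

5


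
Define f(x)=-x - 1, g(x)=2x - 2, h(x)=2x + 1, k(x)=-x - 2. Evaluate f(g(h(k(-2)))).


k(-2) = 0
h(0) = 1
g(1) = 0
f(0) = -1

-1


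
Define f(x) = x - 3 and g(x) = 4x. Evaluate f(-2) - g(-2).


f(-2) = -5
g(-2) = -8
Difference = 3

3


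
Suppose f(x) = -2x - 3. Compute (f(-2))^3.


1


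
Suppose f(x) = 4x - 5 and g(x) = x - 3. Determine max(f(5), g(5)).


f(5) = 15
g(5) = 2
max = 15

15


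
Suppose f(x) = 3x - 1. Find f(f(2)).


f(2) = 5
f(5) = 14

14


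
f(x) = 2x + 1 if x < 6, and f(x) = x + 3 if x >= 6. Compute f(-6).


-6 satisfies x < 6
f(-6) = -11

-11


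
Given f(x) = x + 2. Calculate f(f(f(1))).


f(1) = 3
f(3) = 5
f(5) = 7

7


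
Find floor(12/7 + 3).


12/7 = 1.7143
1.7143 + 3 = 4.7143
floor(4.7143) = 4

4


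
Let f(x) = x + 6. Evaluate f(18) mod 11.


f(18) = 24
24 mod 11 = 2

2


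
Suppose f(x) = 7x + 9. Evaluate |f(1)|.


f(1) = 16
|16| = 16

16


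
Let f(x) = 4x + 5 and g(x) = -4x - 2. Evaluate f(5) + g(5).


f(5) = 25
g(5) = -22
Sum = 3

3


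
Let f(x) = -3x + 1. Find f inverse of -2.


Solve -3x + 1 = -2
x = (-2 - 1) / (-3) = 1

1


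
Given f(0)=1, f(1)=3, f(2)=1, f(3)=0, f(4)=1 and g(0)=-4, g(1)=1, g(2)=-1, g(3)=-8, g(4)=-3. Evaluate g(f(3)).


-4


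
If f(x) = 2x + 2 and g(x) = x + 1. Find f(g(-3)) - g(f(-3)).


f(g(-3)) = -2
g(f(-3)) = -3
Difference = 1

1


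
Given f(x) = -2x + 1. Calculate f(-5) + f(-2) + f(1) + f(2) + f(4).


f(-5) = 11
f(-2) = 5
f(1) = -1
f(2) = -3
f(4) = -7
Sum = 5

5
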